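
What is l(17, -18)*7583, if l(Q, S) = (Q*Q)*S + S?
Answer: -39583260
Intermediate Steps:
l(Q, S) = S + S*Q**2 (l(Q, S) = Q**2*S + S = S*Q**2 + S = S + S*Q**2)
l(17, -18)*7583 = -18*(1 + 17**2)*7583 = -18*(1 + 289)*7583 = -18*290*7583 = -5220*7583 = -39583260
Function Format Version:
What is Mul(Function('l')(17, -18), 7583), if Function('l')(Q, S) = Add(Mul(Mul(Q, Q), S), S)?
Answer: -39583260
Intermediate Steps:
Function('l')(Q, S) = Add(S, Mul(S, Pow(Q, 2))) (Function('l')(Q, S) = Add(Mul(Pow(Q, 2), S), S) = Add(Mul(S, Pow(Q, 2)), S) = Add(S, Mul(S, Pow(Q, 2))))
Mul(Function('l')(17, -18), 7583) = Mul(Mul(-18, Add(1, Pow(17, 2))), 7583) = Mul(Mul(-18, Add(1, 289)), 7583) = Mul(Mul(-18, 290), 7583) = Mul(-5220, 7583) = -39583260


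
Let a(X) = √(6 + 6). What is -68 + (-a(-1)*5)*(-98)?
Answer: -68 + 980*√3 ≈ 1629.4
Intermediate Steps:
a(X) = 2*√3 (a(X) = √12 = 2*√3)
-68 + (-a(-1)*5)*(-98) = -68 + (-2*√3*5)*(-98) = -68 - 10*√3*(-98) = -68 + 980*√3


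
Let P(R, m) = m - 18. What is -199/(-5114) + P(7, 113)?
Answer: 486029/5114 ≈ 95.039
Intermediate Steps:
P(R, m) = -18 + m
-199/(-5114) + P(7, 113) = -199/(-5114) + (-18 + 113) = -199*(-1/5114) + 95 = 199/5114 + 95 = 486029/5114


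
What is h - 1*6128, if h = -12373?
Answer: -18501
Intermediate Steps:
h - 1*6128 = -12373 - 1*6128 = -12373 - 6128 = -18501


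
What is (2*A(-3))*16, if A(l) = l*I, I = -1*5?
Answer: 480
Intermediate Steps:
I = -5
A(l) = -5*l (A(l) = l*(-5) = -5*l)
(2*A(-3))*16 = (2*(-5*(-3)))*16 = (2*15)*16 = 30*16 = 480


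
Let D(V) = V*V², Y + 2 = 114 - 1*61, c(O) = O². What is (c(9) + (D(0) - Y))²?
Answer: 900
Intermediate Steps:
Y = 51 (Y = -2 + (114 - 1*61) = -2 + (114 - 61) = -2 + 53 = 51)
D(V) = V³
(c(9) + (D(0) - Y))² = (9² + (0³ - 1*51))² = (81 + (0 - 51))² = (81 - 51)² = 30² = 900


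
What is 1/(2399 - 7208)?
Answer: -1/4809 ≈ -0.00020794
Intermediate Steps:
1/(2399 - 7208) = 1/(-4809) = -1/4809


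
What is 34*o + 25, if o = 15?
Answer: 535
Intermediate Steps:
34*o + 25 = 34*15 + 25 = 510 + 25 = 535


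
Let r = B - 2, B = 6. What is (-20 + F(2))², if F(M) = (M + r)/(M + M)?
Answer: 1369/4 ≈ 342.25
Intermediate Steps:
r = 4 (r = 6 - 2 = 4)
F(M) = (4 + M)/(2*M) (F(M) = (M + 4)/(M + M) = (4 + M)/((2*M)) = (4 + M)*(1/(2*M)) = (4 + M)/(2*M))
(-20 + F(2))² = (-20 + (½)*(4 + 2)/2)² = (-20 + (½)*(½)*6)² = (-20 + 3/2)² = (-37/2)² = 1369/4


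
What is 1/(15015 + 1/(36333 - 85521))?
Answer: 49188/738557819 ≈ 6.6600e-5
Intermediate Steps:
1/(15015 + 1/(36333 - 85521)) = 1/(15015 + 1/(-49188)) = 1/(15015 - 1/49188) = 1/(738557819/49188) = 49188/738557819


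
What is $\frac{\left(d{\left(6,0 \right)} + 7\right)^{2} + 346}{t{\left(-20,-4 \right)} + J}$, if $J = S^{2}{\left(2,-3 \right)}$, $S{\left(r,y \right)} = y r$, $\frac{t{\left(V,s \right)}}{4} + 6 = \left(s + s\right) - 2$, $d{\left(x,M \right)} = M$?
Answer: $- \frac{395}{28} \approx -14.107$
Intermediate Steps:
$t{\left(V,s \right)} = -32 + 8 s$ ($t{\left(V,s \right)} = -24 + 4 \left(\left(s + s\right) - 2\right) = -24 + 4 \left(2 s - 2\right) = -24 + 4 \left(-2 + 2 s\right) = -24 + \left(-8 + 8 s\right) = -32 + 8 s$)
$S{\left(r,y \right)} = r y$
$J = 36$ ($J = \left(2 \left(-3\right)\right)^{2} = \left(-6\right)^{2} = 36$)
$\frac{\left(d{\left(6,0 \right)} + 7\right)^{2} + 346}{t{\left(-20,-4 \right)} + J} = \frac{\left(0 + 7\right)^{2} + 346}{\left(-32 + 8 \left(-4\right)\right) + 36} = \frac{7^{2} + 346}{\left(-32 - 32\right) + 36} = \frac{49 + 346}{-64 + 36} = \frac{395}{-28} = 395 \left(- \frac{1}{28}\right) = - \frac{395}{28}$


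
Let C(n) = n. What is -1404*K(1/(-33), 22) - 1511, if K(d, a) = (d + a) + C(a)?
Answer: -695689/11 ≈ -63244.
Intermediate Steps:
K(d, a) = d + 2*a (K(d, a) = (d + a) + a = (a + d) + a = d + 2*a)
-1404*K(1/(-33), 22) - 1511 = -1404*(1/(-33) + 2*22) - 1511 = -1404*(-1/33 + 44) - 1511 = -1404*1451/33 - 1511 = -679068/11 - 1511 = -695689/11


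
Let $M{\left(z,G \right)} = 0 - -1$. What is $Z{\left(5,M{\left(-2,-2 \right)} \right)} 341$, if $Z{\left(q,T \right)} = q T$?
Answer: $1705$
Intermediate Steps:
$M{\left(z,G \right)} = 1$ ($M{\left(z,G \right)} = 0 + 1 = 1$)
$Z{\left(q,T \right)} = T q$
$Z{\left(5,M{\left(-2,-2 \right)} \right)} 341 = 1 \cdot 5 \cdot 341 = 5 \cdot 341 = 1705$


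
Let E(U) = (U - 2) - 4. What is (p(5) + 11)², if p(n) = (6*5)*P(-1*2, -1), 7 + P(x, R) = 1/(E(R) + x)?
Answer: 368449/9 ≈ 40939.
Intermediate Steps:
E(U) = -6 + U (E(U) = (-2 + U) - 4 = -6 + U)
P(x, R) = -7 + 1/(-6 + R + x) (P(x, R) = -7 + 1/((-6 + R) + x) = -7 + 1/(-6 + R + x))
p(n) = -640/3 (p(n) = (6*5)*((43 - 7*(-1) - (-7)*2)/(-6 - 1 - 1*2)) = 30*((43 + 7 - 7*(-2))/(-6 - 1 - 2)) = 30*((43 + 7 + 14)/(-9)) = 30*(-⅑*64) = 30*(-64/9) = -640/3)
(p(5) + 11)² = (-640/3 + 11)² = (-607/3)² = 368449/9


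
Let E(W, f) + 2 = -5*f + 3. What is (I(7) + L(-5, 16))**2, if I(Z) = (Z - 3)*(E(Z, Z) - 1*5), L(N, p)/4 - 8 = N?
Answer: 20736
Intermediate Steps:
L(N, p) = 32 + 4*N
E(W, f) = 1 - 5*f (E(W, f) = -2 + (-5*f + 3) = -2 + (3 - 5*f) = 1 - 5*f)
I(Z) = (-4 - 5*Z)*(-3 + Z) (I(Z) = (Z - 3)*((1 - 5*Z) - 1*5) = (-3 + Z)*((1 - 5*Z) - 5) = (-3 + Z)*(-4 - 5*Z) = (-4 - 5*Z)*(-3 + Z))
(I(7) + L(-5, 16))**2 = ((12 - 5*7**2 + 11*7) + (32 + 4*(-5)))**2 = ((12 - 5*49 + 77) + (32 - 20))**2 = ((12 - 245 + 77) + 12)**2 = (-156 + 12)**2 = (-144)**2 = 20736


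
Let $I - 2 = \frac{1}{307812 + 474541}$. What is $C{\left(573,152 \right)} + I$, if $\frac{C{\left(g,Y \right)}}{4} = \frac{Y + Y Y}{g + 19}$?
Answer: $\frac{4606494501}{28947061} \approx 159.14$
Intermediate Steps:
$C{\left(g,Y \right)} = \frac{4 \left(Y + Y^{2}\right)}{19 + g}$ ($C{\left(g,Y \right)} = 4 \frac{Y + Y Y}{g + 19} = 4 \frac{Y + Y^{2}}{19 + g} = \frac{4 \left(Y + Y^{2}\right)}{19 + g}$)
$I = \frac{1564707}{782353}$ ($I = 2 + \frac{1}{307812 + 474541} = 2 + \frac{1}{782353} = \frac{1564707}{782353} \approx 2.0$)
$C{\left(573,152 \right)} + I = 4 \cdot 152 \frac{1}{19 + 573} \left(1 + 152\right) + \frac{1564707}{782353} = 4 \cdot 152 \cdot \frac{1}{592} \cdot 153 + \frac{1564707}{782353} = \frac{5814}{37} + \frac{1564707}{782353} = \frac{4606494501}{28947061}$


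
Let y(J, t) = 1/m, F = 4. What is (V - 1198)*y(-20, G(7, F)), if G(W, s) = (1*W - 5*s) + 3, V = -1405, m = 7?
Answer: -2603/7 ≈ -371.86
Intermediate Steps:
G(W, s) = 3 + W - 5*s (G(W, s) = (W - 5*s) + 3 = 3 + W - 5*s)
y(J, t) = 1/7
(V - 1198)*y(-20, G(7, F)) = (-1405 - 1198)*(1/7) = -2603*1/7 = -2603/7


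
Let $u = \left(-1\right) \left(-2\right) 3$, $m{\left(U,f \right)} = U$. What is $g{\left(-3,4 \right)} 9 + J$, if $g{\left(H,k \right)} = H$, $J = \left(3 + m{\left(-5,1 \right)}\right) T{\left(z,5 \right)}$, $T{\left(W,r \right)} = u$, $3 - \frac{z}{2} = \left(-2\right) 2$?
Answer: $-39$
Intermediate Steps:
$z = 14$ ($z = 6 - 2 \left(\left(-2\right) 2\right) = 6 - -8 = 6 + 8 = 14$)
$u = 6$ ($u = 2 \cdot 3 = 6$)
$T{\left(W,r \right)} = 6$
$J = -12$ ($J = \left(3 - 5\right) 6 = \left(-2\right) 6 = -12$)
$g{\left(-3,4 \right)} 9 + J = \left(-3\right) 9 - 12 = -27 - 12 = -39$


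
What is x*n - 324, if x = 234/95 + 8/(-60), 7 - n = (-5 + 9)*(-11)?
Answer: -19492/95 ≈ -205.18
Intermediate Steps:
n = 51 (n = 7 - (-5 + 9)*(-11) = 7 - 4*(-11) = 7 - 1*(-44) = 7 + 44 = 51)
x = 664/285 (x = 234*(1/95) + 8*(-1/60) = 234/95 - 2/15 = 664/285 ≈ 2.3298)
x*n - 324 = (664/285)*51 - 324 = 11288/95 - 324 = -19492/95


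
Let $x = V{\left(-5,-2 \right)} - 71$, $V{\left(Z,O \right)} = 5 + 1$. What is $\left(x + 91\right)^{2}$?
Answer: $676$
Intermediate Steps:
$V{\left(Z,O \right)} = 6$
$x = -65$ ($x = 6 - 71 = -65$)
$\left(x + 91\right)^{2} = \left(-65 + 91\right)^{2} = 26^{2} = 676$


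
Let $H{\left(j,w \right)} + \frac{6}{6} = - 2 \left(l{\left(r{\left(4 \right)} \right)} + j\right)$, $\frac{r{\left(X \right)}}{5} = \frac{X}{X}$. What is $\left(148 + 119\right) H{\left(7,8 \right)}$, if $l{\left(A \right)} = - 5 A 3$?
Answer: $36045$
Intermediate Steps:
$r{\left(X \right)} = 5$ ($r{\left(X \right)} = 5 \frac{X}{X} = 5 \cdot 1 = 5$)
$l{\left(A \right)} = - 15 A$
$H{\left(j,w \right)} = 149 - 2 j$ ($H{\left(j,w \right)} = -1 - 2 \left(\left(-15\right) 5 + j\right) = -1 - 2 \left(-75 + j\right) = -1 - \left(-150 + 2 j\right) = 149 - 2 j$)
$\left(148 + 119\right) H{\left(7,8 \right)} = \left(148 + 119\right) \left(149 - 14\right) = 267 \left(149 - 14\right) = 267 \cdot 135 = 36045$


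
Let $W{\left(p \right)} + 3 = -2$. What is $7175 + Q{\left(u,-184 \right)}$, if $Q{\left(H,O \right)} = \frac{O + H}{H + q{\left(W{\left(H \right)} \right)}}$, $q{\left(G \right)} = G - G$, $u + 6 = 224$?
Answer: $\frac{782092}{109} \approx 7175.2$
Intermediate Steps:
$u = 218$ ($u = -6 + 224 = 218$)
$W{\left(p \right)} = -5$ ($W{\left(p \right)} = -3 - 2 = -5$)
$q{\left(G \right)} = 0$
$Q{\left(H,O \right)} = \frac{H + O}{H}$ ($Q{\left(H,O \right)} = \frac{O + H}{H + 0} = \frac{H + O}{H}$)
$7175 + Q{\left(u,-184 \right)} = 7175 + \frac{218 - 184}{218} = 7175 + \frac{1}{218} \cdot 34 = 7175 + \frac{17}{109} = \frac{782092}{109}$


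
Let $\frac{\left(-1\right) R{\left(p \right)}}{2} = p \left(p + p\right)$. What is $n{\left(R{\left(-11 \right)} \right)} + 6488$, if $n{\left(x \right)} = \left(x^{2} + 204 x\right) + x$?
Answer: $141524$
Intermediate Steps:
$R{\left(p \right)} = - 4 p^{2}$ ($R{\left(p \right)} = - 2 p \left(p + p\right) = - 2 p 2 p = - 2 \cdot 2 p^{2} = - 4 p^{2}$)
$n{\left(x \right)} = x^{2} + 205 x$
$n{\left(R{\left(-11 \right)} \right)} + 6488 = - 4 \left(-11\right)^{2} \left(205 - 4 \left(-11\right)^{2}\right) + 6488 = \left(-4\right) 121 \left(205 - 484\right) + 6488 = - 484 \left(205 - 484\right) + 6488 = \left(-484\right) \left(-279\right) + 6488 = 135036 + 6488 = 141524$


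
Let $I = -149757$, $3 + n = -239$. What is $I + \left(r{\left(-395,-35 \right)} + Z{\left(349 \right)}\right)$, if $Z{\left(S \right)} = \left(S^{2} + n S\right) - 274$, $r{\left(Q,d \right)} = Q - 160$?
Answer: $-113243$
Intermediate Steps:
$n = -242$ ($n = -3 - 239 = -242$)
$r{\left(Q,d \right)} = -160 + Q$ ($r{\left(Q,d \right)} = Q - 160 = -160 + Q$)
$Z{\left(S \right)} = -274 + S^{2} - 242 S$ ($Z{\left(S \right)} = \left(S^{2} - 242 S\right) - 274 = -274 + S^{2} - 242 S$)
$I + \left(r{\left(-395,-35 \right)} + Z{\left(349 \right)}\right) = -149757 - -36514 = -149757 + \left(-555 + 37069\right) = -149757 + 36514 = -113243$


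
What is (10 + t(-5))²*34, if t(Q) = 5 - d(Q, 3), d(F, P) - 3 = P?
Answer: 2754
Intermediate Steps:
d(F, P) = 3 + P
t(Q) = -1 (t(Q) = 5 - (3 + 3) = 5 - 1*6 = 5 - 6 = -1)
(10 + t(-5))²*34 = (10 - 1)²*34 = 9²*34 = 81*34 = 2754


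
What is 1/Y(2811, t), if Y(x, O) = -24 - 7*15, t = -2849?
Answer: -1/129 ≈ -0.0077519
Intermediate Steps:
Y(x, O) = -129 (Y(x, O) = -24 - 105 = -129)
1/Y(2811, t) = 1/(-129) = -1/129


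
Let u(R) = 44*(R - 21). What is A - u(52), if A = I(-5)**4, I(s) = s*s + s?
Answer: 158636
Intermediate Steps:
I(s) = s + s**2 (I(s) = s**2 + s = s + s**2)
u(R) = -924 + 44*R (u(R) = 44*(-21 + R) = -924 + 44*R)
A = 160000 (A = (-5*(1 - 5))**4 = (-5*(-4))**4 = 20**4 = 160000)
A - u(52) = 160000 - (-924 + 44*52) = 160000 - (-924 + 2288) = 160000 - 1*1364 = 160000 - 1364 = 158636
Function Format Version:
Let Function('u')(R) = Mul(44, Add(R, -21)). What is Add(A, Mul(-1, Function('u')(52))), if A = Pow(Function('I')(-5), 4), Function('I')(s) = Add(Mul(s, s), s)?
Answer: 158636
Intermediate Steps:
Function('I')(s) = Add(s, Pow(s, 2)) (Function('I')(s) = Add(Pow(s, 2), s) = Add(s, Pow(s, 2)))
Function('u')(R) = Add(-924, Mul(44, R)) (Function('u')(R) = Mul(44, Add(-21, R)) = Add(-924, Mul(44, R)))
A = 160000 (A = Pow(Mul(-5, Add(1, -5)), 4) = Pow(Mul(-5, -4), 4) = Pow(20, 4) = 160000)
Add(A, Mul(-1, Function('u')(52))) = Add(160000, Mul(-1, Add(-924, Mul(44, 52)))) = Add(160000, Mul(-1, Add(-924, 2288))) = Add(160000, Mul(-1, 1364)) = Add(160000, -1364) = 158636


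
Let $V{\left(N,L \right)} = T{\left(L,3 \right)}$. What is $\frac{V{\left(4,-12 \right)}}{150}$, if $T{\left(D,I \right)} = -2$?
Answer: $- \frac{1}{75} \approx -0.013333$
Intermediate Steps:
$V{\left(N,L \right)} = -2$
$\frac{V{\left(4,-12 \right)}}{150} = \frac{1}{150} \left(-2\right) = - \frac{1}{75}$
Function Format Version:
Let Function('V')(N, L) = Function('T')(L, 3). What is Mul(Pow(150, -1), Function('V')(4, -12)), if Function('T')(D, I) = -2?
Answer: Rational(-1, 75) ≈ -0.013333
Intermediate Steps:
Function('V')(N, L) = -2
Mul(Pow(150, -1), Function('V')(4, -12)) = Mul(Pow(150, -1), -2) = Mul(Rational(1, 150), -2) = Rational(-1, 75)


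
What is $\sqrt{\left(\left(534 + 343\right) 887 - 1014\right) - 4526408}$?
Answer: $i \sqrt{3749523} \approx 1936.4 i$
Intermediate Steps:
$\sqrt{\left(\left(534 + 343\right) 887 - 1014\right) - 4526408} = \sqrt{\left(877 \cdot 887 - 1014\right) - 4526408} = \sqrt{\left(777899 - 1014\right) - 4526408} = \sqrt{776885 - 4526408} = \sqrt{-3749523} = i \sqrt{3749523}$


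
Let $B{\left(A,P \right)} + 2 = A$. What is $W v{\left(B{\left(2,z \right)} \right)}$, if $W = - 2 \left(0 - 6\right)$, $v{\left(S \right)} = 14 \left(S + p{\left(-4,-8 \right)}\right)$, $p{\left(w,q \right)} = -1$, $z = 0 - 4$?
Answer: $-168$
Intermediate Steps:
$z = -4$ ($z = 0 - 4 = -4$)
$B{\left(A,P \right)} = -2 + A$
$v{\left(S \right)} = -14 + 14 S$ ($v{\left(S \right)} = 14 \left(S - 1\right) = 14 \left(-1 + S\right) = -14 + 14 S$)
$W = 12$ ($W = \left(-2\right) \left(-6\right) = 12$)
$W v{\left(B{\left(2,z \right)} \right)} = 12 \left(-14 + 14 \left(-2 + 2\right)\right) = 12 \left(-14 + 14 \cdot 0\right) = 12 \left(-14 + 0\right) = 12 \left(-14\right) = -168$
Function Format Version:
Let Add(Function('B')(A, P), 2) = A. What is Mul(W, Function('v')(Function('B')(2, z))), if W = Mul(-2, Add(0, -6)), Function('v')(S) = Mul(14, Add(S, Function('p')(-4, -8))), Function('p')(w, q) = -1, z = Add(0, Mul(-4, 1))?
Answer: -168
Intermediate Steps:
z = -4 (z = Add(0, -4) = -4)
Function('B')(A, P) = Add(-2, A)
Function('v')(S) = Add(-14, Mul(14, S)) (Function('v')(S) = Mul(14, Add(S, -1)) = Mul(14, Add(-1, S)) = Add(-14, Mul(14, S)))
W = 12 (W = Mul(-2, -6) = 12)
Mul(W, Function('v')(Function('B')(2, z))) = Mul(12, Add(-14, Mul(14, Add(-2, 2)))) = Mul(12, Add(-14, Mul(14, 0))) = Mul(12, Add(-14, 0)) = Mul(12, -14) = -168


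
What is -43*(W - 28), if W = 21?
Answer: 301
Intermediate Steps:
-43*(W - 28) = -43*(21 - 28) = -43*(-7) = 301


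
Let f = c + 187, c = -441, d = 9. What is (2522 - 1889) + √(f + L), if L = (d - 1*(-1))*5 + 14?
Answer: 633 + I*√190 ≈ 633.0 + 13.784*I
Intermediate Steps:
L = 64 (L = (9 - 1*(-1))*5 + 14 = (9 + 1)*5 + 14 = 10*5 + 14 = 50 + 14 = 64)
f = -254 (f = -441 + 187 = -254)
(2522 - 1889) + √(f + L) = (2522 - 1889) + √(-254 + 64) = 633 + √(-190) = 633 + I*√190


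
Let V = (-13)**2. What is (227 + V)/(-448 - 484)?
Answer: -99/233 ≈ -0.42489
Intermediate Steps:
V = 169
(227 + V)/(-448 - 484) = (227 + 169)/(-448 - 484) = 396/(-932) = 396*(-1/932) = -99/233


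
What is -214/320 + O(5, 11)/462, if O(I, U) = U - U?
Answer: -107/160 ≈ -0.66875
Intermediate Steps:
O(I, U) = 0
-214/320 + O(5, 11)/462 = -214/320 + 0/462 = -214*1/320 + 0*(1/462) = -107/160 + 0 = -107/160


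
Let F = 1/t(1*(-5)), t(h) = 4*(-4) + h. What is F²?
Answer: 1/441 ≈ 0.0022676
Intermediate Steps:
t(h) = -16 + h
F = -1/21 (F = 1/(-16 + 1*(-5)) = 1/(-16 - 5) = 1/(-21) = -1/21 ≈ -0.047619)
F² = (-1/21)² = 1/441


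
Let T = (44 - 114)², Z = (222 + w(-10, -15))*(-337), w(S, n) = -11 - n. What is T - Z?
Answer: 81062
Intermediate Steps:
Z = -76162 (Z = (222 + (-11 - 1*(-15)))*(-337) = (222 + (-11 + 15))*(-337) = (222 + 4)*(-337) = 226*(-337) = -76162)
T = 4900 (T = (-70)² = 4900)
T - Z = 4900 - 1*(-76162) = 4900 + 76162 = 81062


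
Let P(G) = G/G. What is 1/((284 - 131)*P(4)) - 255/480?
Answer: -2569/4896 ≈ -0.52471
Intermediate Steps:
P(G) = 1
1/((284 - 131)*P(4)) - 255/480 = 1/((284 - 131)*1) - 255/480 = 1/153 - 255*1/480 = (1/153)*1 - 17/32 = 1/153 - 17/32 = -2569/4896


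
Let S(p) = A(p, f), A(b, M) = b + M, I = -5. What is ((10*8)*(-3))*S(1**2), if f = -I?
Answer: -1440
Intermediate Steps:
f = 5 (f = -1*(-5) = 5)
A(b, M) = M + b
S(p) = 5 + p
((10*8)*(-3))*S(1**2) = ((10*8)*(-3))*(5 + 1**2) = (80*(-3))*(5 + 1) = -240*6 = -1440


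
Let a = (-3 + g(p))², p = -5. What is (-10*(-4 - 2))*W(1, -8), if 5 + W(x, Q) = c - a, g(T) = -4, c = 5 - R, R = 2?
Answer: -3060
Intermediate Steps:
c = 3 (c = 5 - 1*2 = 5 - 2 = 3)
a = 49 (a = (-3 - 4)² = (-7)² = 49)
W(x, Q) = -51 (W(x, Q) = -5 + (3 - 1*49) = -5 + (3 - 49) = -5 - 46 = -51)
(-10*(-4 - 2))*W(1, -8) = -10*(-4 - 2)*(-51) = -10*(-6)*(-51) = 60*(-51) = -3060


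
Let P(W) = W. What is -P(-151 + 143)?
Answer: 8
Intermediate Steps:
-P(-151 + 143) = -(-151 + 143) = -1*(-8) = 8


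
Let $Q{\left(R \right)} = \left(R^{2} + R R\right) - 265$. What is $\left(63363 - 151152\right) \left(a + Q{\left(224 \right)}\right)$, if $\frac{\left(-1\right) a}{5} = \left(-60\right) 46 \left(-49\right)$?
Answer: $50576384157$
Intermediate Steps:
$a = -676200$ ($a = - 5 \left(-60\right) 46 \left(-49\right) = - 5 \left(\left(-2760\right) \left(-49\right)\right) = \left(-5\right) 135240 = -676200$)
$Q{\left(R \right)} = -265 + 2 R^{2}$ ($Q{\left(R \right)} = \left(R^{2} + R^{2}\right) - 265 = 2 R^{2} - 265 = -265 + 2 R^{2}$)
$\left(63363 - 151152\right) \left(a + Q{\left(224 \right)}\right) = \left(63363 - 151152\right) \left(-676200 - \left(265 - 2 \cdot 224^{2}\right)\right) = - 87789 \left(-676200 + \left(-265 + 2 \cdot 50176\right)\right) = - 87789 \left(-676200 + \left(-265 + 100352\right)\right) = - 87789 \left(-676200 + 100087\right) = \left(-87789\right) \left(-576113\right) = 50576384157$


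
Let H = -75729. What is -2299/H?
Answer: 2299/75729 ≈ 0.030358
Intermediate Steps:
-2299/H = -2299/(-75729) = -2299*(-1/75729) = 2299/75729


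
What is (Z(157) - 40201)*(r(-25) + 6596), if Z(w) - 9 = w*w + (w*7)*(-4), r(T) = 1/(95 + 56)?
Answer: -19859184183/151 ≈ -1.3152e+8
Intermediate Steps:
r(T) = 1/151
Z(w) = 9 + w² - 28*w (Z(w) = 9 + (w*w + (w*7)*(-4)) = 9 + (w² + (7*w)*(-4)) = 9 + (w² - 28*w) = 9 + w² - 28*w)
(Z(157) - 40201)*(r(-25) + 6596) = ((9 + 157² - 28*157) - 40201)*(1/151 + 6596) = ((9 + 24649 - 4396) - 40201)*(995997/151) = (20262 - 40201)*(995997/151) = -19939*995997/151 = -19859184183/151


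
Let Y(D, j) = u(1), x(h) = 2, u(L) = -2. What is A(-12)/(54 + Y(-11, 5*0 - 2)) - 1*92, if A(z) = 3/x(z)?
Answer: -9565/104 ≈ -91.971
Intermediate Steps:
Y(D, j) = -2
A(z) = 3/2
A(-12)/(54 + Y(-11, 5*0 - 2)) - 1*92 = (3/2)/(54 - 2) - 1*92 = (3/2)/52 - 92 = (1/52)*(3/2) - 92 = 3/104 - 92 = -9565/104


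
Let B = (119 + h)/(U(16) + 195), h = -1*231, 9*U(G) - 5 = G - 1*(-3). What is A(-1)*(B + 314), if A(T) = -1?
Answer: -185866/593 ≈ -313.43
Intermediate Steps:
U(G) = 8/9 + G/9 (U(G) = 5/9 + (G - 1*(-3))/9 = 5/9 + (G + 3)/9 = 5/9 + (3 + G)/9 = 5/9 + (1/3 + G/9) = 8/9 + G/9)
h = -231
B = -336/593 (B = (119 - 231)/((8/9 + (1/9)*16) + 195) = -112/((8/9 + 16/9) + 195) = -112/(8/3 + 195) = -112/593/3 = -112*3/593 = -336/593 ≈ -0.56661)
A(-1)*(B + 314) = -(-336/593 + 314) = -1*185866/593 = -185866/593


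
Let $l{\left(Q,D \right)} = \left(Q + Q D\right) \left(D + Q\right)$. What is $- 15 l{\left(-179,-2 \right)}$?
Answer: $485985$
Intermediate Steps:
$l{\left(Q,D \right)} = \left(D + Q\right) \left(Q + D Q\right)$ ($l{\left(Q,D \right)} = \left(Q + D Q\right) \left(D + Q\right) = \left(D + Q\right) \left(Q + D Q\right)$)
$- 15 l{\left(-179,-2 \right)} = - 15 \left(- 179 \left(-2 - 179 + \left(-2\right)^{2} - -358\right)\right) = - 15 \left(- 179 \left(-2 - 179 + 4 + 358\right)\right) = - 15 \left(\left(-179\right) 181\right) = \left(-15\right) \left(-32399\right) = 485985$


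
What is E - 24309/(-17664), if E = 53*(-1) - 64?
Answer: -680793/5888 ≈ -115.62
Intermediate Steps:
E = -117 (E = -53 - 64 = -117)
E - 24309/(-17664) = -117 - 24309/(-17664) = -117 - 24309*(-1/17664) = -117 + 8103/5888 = -680793/5888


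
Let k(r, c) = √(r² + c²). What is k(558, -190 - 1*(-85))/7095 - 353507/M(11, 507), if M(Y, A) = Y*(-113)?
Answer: 32137/113 + √35821/2365 ≈ 284.48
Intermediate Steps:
M(Y, A) = -113*Y
k(r, c) = √(c² + r²)
k(558, -190 - 1*(-85))/7095 - 353507/M(11, 507) = √((-190 - 1*(-85))² + 558²)/7095 - 353507/((-113*11)) = √((-190 + 85)² + 311364)*(1/7095) - 353507/(-1243) = √((-105)² + 311364)*(1/7095) - 353507*(-1/1243) = √(11025 + 311364)*(1/7095) + 32137/113 = √322389*(1/7095) + 32137/113 = (3*√35821)*(1/7095) + 32137/113 = √35821/2365 + 32137/113 = 32137/113 + √35821/2365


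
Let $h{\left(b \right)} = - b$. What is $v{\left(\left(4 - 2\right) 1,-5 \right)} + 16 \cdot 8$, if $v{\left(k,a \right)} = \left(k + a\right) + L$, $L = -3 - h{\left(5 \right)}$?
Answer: $127$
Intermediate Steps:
$L = 2$ ($L = -3 - \left(-1\right) 5 = -3 - -5 = -3 + 5 = 2$)
$v{\left(k,a \right)} = 2 + a + k$ ($v{\left(k,a \right)} = \left(k + a\right) + 2 = \left(a + k\right) + 2 = 2 + a + k$)
$v{\left(\left(4 - 2\right) 1,-5 \right)} + 16 \cdot 8 = \left(2 - 5 + \left(4 - 2\right) 1\right) + 16 \cdot 8 = \left(2 - 5 + 2 \cdot 1\right) + 128 = \left(2 - 5 + 2\right) + 128 = -1 + 128 = 127$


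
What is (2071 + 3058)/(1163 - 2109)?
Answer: -5129/946 ≈ -5.4218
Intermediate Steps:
(2071 + 3058)/(1163 - 2109) = 5129/(-946) = 5129*(-1/946) = -5129/946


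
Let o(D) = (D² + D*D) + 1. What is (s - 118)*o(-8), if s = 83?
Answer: -4515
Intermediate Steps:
o(D) = 1 + 2*D² (o(D) = (D² + D²) + 1 = 2*D² + 1 = 1 + 2*D²)
(s - 118)*o(-8) = (83 - 118)*(1 + 2*(-8)²) = -35*(1 + 2*64) = -35*(1 + 128) = -35*129 = -4515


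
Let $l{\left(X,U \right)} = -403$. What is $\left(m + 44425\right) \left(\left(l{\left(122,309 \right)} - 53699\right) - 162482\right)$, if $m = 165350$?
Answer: $-45433908600$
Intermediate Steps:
$\left(m + 44425\right) \left(\left(l{\left(122,309 \right)} - 53699\right) - 162482\right) = \left(165350 + 44425\right) \left(\left(-403 - 53699\right) - 162482\right) = 209775 \left(-54102 - 162482\right) = 209775 \left(-216584\right) = -45433908600$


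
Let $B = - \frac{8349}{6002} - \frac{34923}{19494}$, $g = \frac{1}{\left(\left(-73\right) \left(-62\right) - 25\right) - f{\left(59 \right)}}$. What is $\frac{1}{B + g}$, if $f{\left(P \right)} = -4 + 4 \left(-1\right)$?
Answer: $- \frac{4884874749}{15545082410} \approx -0.31424$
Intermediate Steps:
$f{\left(P \right)} = -8$ ($f{\left(P \right)} = -4 - 4 = -8$)
$g = \frac{1}{4509}$ ($g = \frac{1}{\left(\left(-73\right) \left(-62\right) - 25\right) - -8} = \frac{1}{\left(4526 - 25\right) + 8} = \frac{1}{4501 + 8} = \frac{1}{4509} \approx 0.00022178$)
$B = - \frac{31030271}{9750249}$ ($B = \left(-8349\right) \frac{1}{6002} - \frac{11641}{6498} = - \frac{8349}{6002} - \frac{11641}{6498} = - \frac{31030271}{9750249} \approx -3.1825$)
$\frac{1}{B + g} = \frac{1}{- \frac{31030271}{9750249} + \frac{1}{4509}} = \frac{1}{- \frac{15545082410}{4884874749}} = - \frac{4884874749}{15545082410}$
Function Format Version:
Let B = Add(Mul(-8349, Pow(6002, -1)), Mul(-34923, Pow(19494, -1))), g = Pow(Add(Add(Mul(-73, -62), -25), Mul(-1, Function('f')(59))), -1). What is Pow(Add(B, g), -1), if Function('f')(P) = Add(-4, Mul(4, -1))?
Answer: Rational(-4884874749, 15545082410) ≈ -0.31424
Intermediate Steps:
Function('f')(P) = -8 (Function('f')(P) = Add(-4, -4) = -8)
g = Rational(1, 4509) (g = Pow(Add(Add(Mul(-73, -62), -25), Mul(-1, -8)), -1) = Pow(Add(Add(4526, -25), 8), -1) = Pow(Add(4501, 8), -1) = Pow(4509, -1) = Rational(1, 4509) ≈ 0.00022178)
B = Rational(-31030271, 9750249) (B = Add(Mul(-8349, Rational(1, 6002)), Mul(-34923, Rational(1, 19494))) = Add(Rational(-8349, 6002), Rational(-11641, 6498)) = Rational(-31030271, 9750249) ≈ -3.1825)
Pow(Add(B, g), -1) = Pow(Add(Rational(-31030271, 9750249), Rational(1, 4509)), -1) = Pow(Rational(-15545082410, 4884874749), -1) = Rational(-4884874749, 15545082410)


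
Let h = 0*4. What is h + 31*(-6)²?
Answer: 1116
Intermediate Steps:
h = 0
h + 31*(-6)² = 0 + 31*(-6)² = 0 + 31*36 = 0 + 1116 = 1116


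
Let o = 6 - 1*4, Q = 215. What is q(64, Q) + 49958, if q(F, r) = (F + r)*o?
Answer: 50516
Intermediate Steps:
o = 2 (o = 6 - 4 = 2)
q(F, r) = 2*F + 2*r (q(F, r) = (F + r)*2 = 2*F + 2*r)
q(64, Q) + 49958 = (2*64 + 2*215) + 49958 = (128 + 430) + 49958 = 558 + 49958 = 50516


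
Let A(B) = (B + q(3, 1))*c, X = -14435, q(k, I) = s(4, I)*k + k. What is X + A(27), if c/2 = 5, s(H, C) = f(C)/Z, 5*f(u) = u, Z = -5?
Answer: -70681/5 ≈ -14136.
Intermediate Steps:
f(u) = u/5
s(H, C) = -C/25 (s(H, C) = (C/5)/(-5) = (C/5)*(-⅕) = -C/25)
c = 10 (c = 2*5 = 10)
q(k, I) = k - I*k/25 (q(k, I) = (-I/25)*k + k = -I*k/25 + k = k - I*k/25)
A(B) = 144/5 + 10*B (A(B) = (B + (1/25)*3*(25 - 1*1))*10 = (B + (1/25)*3*(25 - 1))*10 = (B + (1/25)*3*24)*10 = (B + 72/25)*10 = (72/25 + B)*10 = 144/5 + 10*B)
X + A(27) = -14435 + (144/5 + 10*27) = -14435 + (144/5 + 270) = -14435 + 1494/5 = -70681/5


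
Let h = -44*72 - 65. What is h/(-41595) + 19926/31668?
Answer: 155200769/219538410 ≈ 0.70694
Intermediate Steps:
h = -3233 (h = -3168 - 65 = -3233)
h/(-41595) + 19926/31668 = -3233/(-41595) + 19926/31668 = -3233*(-1/41595) + 19926*(1/31668) = 3233/41595 + 3321/5278 = 155200769/219538410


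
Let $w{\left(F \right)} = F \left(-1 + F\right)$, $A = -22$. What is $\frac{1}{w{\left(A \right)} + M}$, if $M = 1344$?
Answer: $\frac{1}{1850} \approx 0.00054054$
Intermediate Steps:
$\frac{1}{w{\left(A \right)} + M} = \frac{1}{- 22 \left(-1 - 22\right) + 1344} = \frac{1}{\left(-22\right) \left(-23\right) + 1344} = \frac{1}{506 + 1344} = \frac{1}{1850}$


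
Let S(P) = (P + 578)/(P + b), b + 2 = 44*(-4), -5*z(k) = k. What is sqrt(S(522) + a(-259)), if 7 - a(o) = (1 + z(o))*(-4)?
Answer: sqrt(40936430)/430 ≈ 14.879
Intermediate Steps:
z(k) = -k/5
a(o) = 11 - 4*o/5 (a(o) = 7 - (1 - o/5)*(-4) = 7 - (-4 + 4*o/5) = 7 + (4 - 4*o/5) = 11 - 4*o/5)
b = -178 (b = -2 + 44*(-4) = -2 - 176 = -178)
S(P) = (578 + P)/(-178 + P) (S(P) = (P + 578)/(P - 178) = (578 + P)/(-178 + P))
sqrt(S(522) + a(-259)) = sqrt((578 + 522)/(-178 + 522) + (11 - 4/5*(-259))) = sqrt(1100/344 + (11 + 1036/5)) = sqrt((1/344)*1100 + 1091/5) = sqrt(275/86 + 1091/5) = sqrt(95201/430) = sqrt(40936430)/430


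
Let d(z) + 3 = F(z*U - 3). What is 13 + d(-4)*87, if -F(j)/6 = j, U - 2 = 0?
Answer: 5494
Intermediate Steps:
U = 2 (U = 2 + 0 = 2)
F(j) = -6*j
d(z) = 15 - 12*z (d(z) = -3 - 6*(z*2 - 3) = -3 - 6*(2*z - 3) = -3 - 6*(-3 + 2*z) = -3 + (18 - 12*z) = 15 - 12*z)
13 + d(-4)*87 = 13 + (15 - 12*(-4))*87 = 13 + (15 + 48)*87 = 13 + 63*87 = 13 + 5481 = 5494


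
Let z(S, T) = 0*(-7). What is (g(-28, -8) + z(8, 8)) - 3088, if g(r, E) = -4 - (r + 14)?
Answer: -3078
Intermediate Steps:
z(S, T) = 0
g(r, E) = -18 - r (g(r, E) = -4 - (14 + r) = -4 + (-14 - r) = -18 - r)
(g(-28, -8) + z(8, 8)) - 3088 = ((-18 - 1*(-28)) + 0) - 3088 = ((-18 + 28) + 0) - 3088 = (10 + 0) - 3088 = 10 - 3088 = -3078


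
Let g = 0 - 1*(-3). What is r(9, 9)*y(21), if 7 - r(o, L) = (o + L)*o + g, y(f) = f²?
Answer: -69678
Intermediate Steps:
g = 3 (g = 0 + 3 = 3)
r(o, L) = 4 - o*(L + o) (r(o, L) = 7 - ((o + L)*o + 3) = 7 - ((L + o)*o + 3) = 7 - (o*(L + o) + 3) = 7 - (3 + o*(L + o)) = 7 + (-3 - o*(L + o)) = 4 - o*(L + o))
r(9, 9)*y(21) = (4 - 1*9² - 1*9*9)*21² = (4 - 1*81 - 81)*441 = (4 - 81 - 81)*441 = -158*441 = -69678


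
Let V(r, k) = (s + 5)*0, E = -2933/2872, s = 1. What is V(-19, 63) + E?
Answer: -2933/2872 ≈ -1.0212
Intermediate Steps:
E = -2933/2872 (E = -2933*1/2872 = -2933/2872 ≈ -1.0212)
V(r, k) = 0 (V(r, k) = (1 + 5)*0 = 6*0 = 0)
V(-19, 63) + E = 0 - 2933/2872 = -2933/2872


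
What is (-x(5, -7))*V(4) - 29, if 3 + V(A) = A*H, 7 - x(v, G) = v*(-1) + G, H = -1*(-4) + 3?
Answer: -504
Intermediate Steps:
H = 7 (H = 4 + 3 = 7)
x(v, G) = 7 + v - G (x(v, G) = 7 - (v*(-1) + G) = 7 - (-v + G) = 7 - (G - v) = 7 + (v - G) = 7 + v - G)
V(A) = -3 + 7*A (V(A) = -3 + A*7 = -3 + 7*A)
(-x(5, -7))*V(4) - 29 = (-(7 + 5 - 1*(-7)))*(-3 + 7*4) - 29 = (-(7 + 5 + 7))*(-3 + 28) - 29 = -1*19*25 - 29 = -19*25 - 29 = -475 - 29 = -504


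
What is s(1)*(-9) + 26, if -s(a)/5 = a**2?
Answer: 71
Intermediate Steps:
s(a) = -5*a**2
s(1)*(-9) + 26 = -5*1**2*(-9) + 26 = -5*1*(-9) + 26 = -5*(-9) + 26 = 45 + 26 = 71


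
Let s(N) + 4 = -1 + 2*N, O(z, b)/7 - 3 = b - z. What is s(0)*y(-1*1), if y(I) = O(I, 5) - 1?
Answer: -310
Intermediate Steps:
O(z, b) = 21 - 7*z + 7*b (O(z, b) = 21 + 7*(b - z) = 21 + (-7*z + 7*b) = 21 - 7*z + 7*b)
y(I) = 55 - 7*I (y(I) = (21 - 7*I + 7*5) - 1 = (21 - 7*I + 35) - 1 = (56 - 7*I) - 1 = 55 - 7*I)
s(N) = -5 + 2*N (s(N) = -4 + (-1 + 2*N) = -5 + 2*N)
s(0)*y(-1*1) = (-5 + 2*0)*(55 - (-7)) = (-5 + 0)*(55 - 7*(-1)) = -5*(55 + 7) = -5*62 = -310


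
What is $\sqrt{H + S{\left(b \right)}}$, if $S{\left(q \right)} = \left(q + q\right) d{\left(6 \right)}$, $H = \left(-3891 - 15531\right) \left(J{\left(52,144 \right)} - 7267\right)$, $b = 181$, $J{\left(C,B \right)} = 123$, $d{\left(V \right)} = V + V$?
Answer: $2 \sqrt{34688778} \approx 11779.0$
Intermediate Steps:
$d{\left(V \right)} = 2 V$
$H = 138750768$ ($H = \left(-3891 - 15531\right) \left(123 - 7267\right) = \left(-19422\right) \left(-7144\right) = 138750768$)
$S{\left(q \right)} = 24 q$ ($S{\left(q \right)} = \left(q + q\right) 2 \cdot 6 = 2 q 12 = 24 q$)
$\sqrt{H + S{\left(b \right)}} = \sqrt{138750768 + 24 \cdot 181} = \sqrt{138750768 + 4344} = \sqrt{138755112} = 2 \sqrt{34688778}$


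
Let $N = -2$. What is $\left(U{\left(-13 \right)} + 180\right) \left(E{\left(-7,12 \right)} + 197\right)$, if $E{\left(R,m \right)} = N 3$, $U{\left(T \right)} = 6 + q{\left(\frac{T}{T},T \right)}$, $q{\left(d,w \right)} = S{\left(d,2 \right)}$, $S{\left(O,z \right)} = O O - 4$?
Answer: $34953$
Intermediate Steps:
$S{\left(O,z \right)} = -4 + O^{2}$ ($S{\left(O,z \right)} = O^{2} - 4 = -4 + O^{2}$)
$q{\left(d,w \right)} = -4 + d^{2}$
$U{\left(T \right)} = 3$ ($U{\left(T \right)} = 6 + \left(-4 + \left(\frac{T}{T}\right)^{2}\right) = 6 - \left(4 - 1^{2}\right) = 6 + \left(-4 + 1\right) = 6 - 3 = 3$)
$E{\left(R,m \right)} = -6$ ($E{\left(R,m \right)} = \left(-2\right) 3 = -6$)
$\left(U{\left(-13 \right)} + 180\right) \left(E{\left(-7,12 \right)} + 197\right) = \left(3 + 180\right) \left(-6 + 197\right) = 183 \cdot 191 = 34953$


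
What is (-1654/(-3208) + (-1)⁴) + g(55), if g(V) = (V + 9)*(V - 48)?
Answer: 721023/1604 ≈ 449.52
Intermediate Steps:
g(V) = (-48 + V)*(9 + V) (g(V) = (9 + V)*(-48 + V) = (-48 + V)*(9 + V))
(-1654/(-3208) + (-1)⁴) + g(55) = (-1654/(-3208) + (-1)⁴) + (-432 + 55² - 39*55) = (-1654*(-1/3208) + 1) + (-432 + 3025 - 2145) = (827/1604 + 1) + 448 = 2431/1604 + 448 = 721023/1604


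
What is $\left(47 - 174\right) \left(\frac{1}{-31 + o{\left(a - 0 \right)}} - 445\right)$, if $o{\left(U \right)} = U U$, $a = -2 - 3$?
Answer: $\frac{339217}{6} \approx 56536.0$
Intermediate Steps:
$a = -5$
$o{\left(U \right)} = U^{2}$
$\left(47 - 174\right) \left(\frac{1}{-31 + o{\left(a - 0 \right)}} - 445\right) = \left(47 - 174\right) \left(\frac{1}{-31 + \left(-5 - 0\right)^{2}} - 445\right) = - 127 \left(\frac{1}{-31 + \left(-5 + 0\right)^{2}} - 445\right) = - 127 \left(\frac{1}{-31 + \left(-5\right)^{2}} - 445\right) = - 127 \left(\frac{1}{-31 + 25} - 445\right) = - 127 \left(\frac{1}{-6} - 445\right) = - 127 \left(- \frac{1}{6} - 445\right) = \left(-127\right) \left(- \frac{2671}{6}\right) = \frac{339217}{6}$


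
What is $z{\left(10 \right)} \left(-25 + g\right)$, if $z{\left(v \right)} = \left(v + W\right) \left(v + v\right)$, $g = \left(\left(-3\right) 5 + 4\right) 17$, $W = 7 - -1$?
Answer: $-76320$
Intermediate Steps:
$W = 8$ ($W = 7 + 1 = 8$)
$g = -187$ ($g = \left(-15 + 4\right) 17 = \left(-11\right) 17 = -187$)
$z{\left(v \right)} = 2 v \left(8 + v\right)$ ($z{\left(v \right)} = \left(v + 8\right) \left(v + v\right) = \left(8 + v\right) 2 v = 2 v \left(8 + v\right)$)
$z{\left(10 \right)} \left(-25 + g\right) = 2 \cdot 10 \left(8 + 10\right) \left(-25 - 187\right) = 2 \cdot 10 \cdot 18 \left(-212\right) = 360 \left(-212\right) = -76320$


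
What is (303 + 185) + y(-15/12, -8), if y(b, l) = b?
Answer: 1947/4 ≈ 486.75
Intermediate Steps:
(303 + 185) + y(-15/12, -8) = (303 + 185) - 15/12 = 488 - 15*1/12 = 488 - 5/4 = 1947/4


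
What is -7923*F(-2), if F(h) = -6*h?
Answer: -95076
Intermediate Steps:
-7923*F(-2) = -(-47538)*(-2) = -7923*12 = -95076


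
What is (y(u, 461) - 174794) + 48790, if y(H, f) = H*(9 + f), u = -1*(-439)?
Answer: 80326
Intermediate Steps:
u = 439
(y(u, 461) - 174794) + 48790 = (439*(9 + 461) - 174794) + 48790 = (439*470 - 174794) + 48790 = (206330 - 174794) + 48790 = 31536 + 48790 = 80326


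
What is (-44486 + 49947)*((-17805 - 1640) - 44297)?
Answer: -348095062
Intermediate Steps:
(-44486 + 49947)*((-17805 - 1640) - 44297) = 5461*(-19445 - 44297) = 5461*(-63742) = -348095062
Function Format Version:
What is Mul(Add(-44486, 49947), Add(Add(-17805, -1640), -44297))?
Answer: -348095062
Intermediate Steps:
Mul(Add(-44486, 49947), Add(Add(-17805, -1640), -44297)) = Mul(5461, Add(-19445, -44297)) = Mul(5461, -63742) = -348095062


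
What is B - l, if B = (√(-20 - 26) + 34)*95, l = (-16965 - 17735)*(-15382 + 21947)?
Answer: 227808730 + 95*I*√46 ≈ 2.2781e+8 + 644.32*I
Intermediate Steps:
l = -227805500 (l = -34700*6565 = -227805500)
B = 3230 + 95*I*√46 (B = (√(-46) + 34)*95 = (I*√46 + 34)*95 = (34 + I*√46)*95 = 3230 + 95*I*√46 ≈ 3230.0 + 644.32*I)
B - l = (3230 + 95*I*√46) - 1*(-227805500) = (3230 + 95*I*√46) + 227805500 = 227808730 + 95*I*√46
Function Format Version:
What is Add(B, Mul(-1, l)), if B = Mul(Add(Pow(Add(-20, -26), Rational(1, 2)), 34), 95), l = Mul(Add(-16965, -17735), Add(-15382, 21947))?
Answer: Add(227808730, Mul(95, I, Pow(46, Rational(1, 2)))) ≈ Add(2.2781e+8, Mul(644.32, I))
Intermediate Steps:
l = -227805500 (l = Mul(-34700, 6565) = -227805500)
B = Add(3230, Mul(95, I, Pow(46, Rational(1, 2)))) (B = Mul(Add(Pow(-46, Rational(1, 2)), 34), 95) = Mul(Add(Mul(I, Pow(46, Rational(1, 2))), 34), 95) = Mul(Add(34, Mul(I, Pow(46, Rational(1, 2)))), 95) = Add(3230, Mul(95, I, Pow(46, Rational(1, 2)))) ≈ Add(3230.0, Mul(644.32, I)))
Add(B, Mul(-1, l)) = Add(Add(3230, Mul(95, I, Pow(46, Rational(1, 2)))), Mul(-1, -227805500)) = Add(Add(3230, Mul(95, I, Pow(46, Rational(1, 2)))), 227805500) = Add(227808730, Mul(95, I, Pow(46, Rational(1, 2))))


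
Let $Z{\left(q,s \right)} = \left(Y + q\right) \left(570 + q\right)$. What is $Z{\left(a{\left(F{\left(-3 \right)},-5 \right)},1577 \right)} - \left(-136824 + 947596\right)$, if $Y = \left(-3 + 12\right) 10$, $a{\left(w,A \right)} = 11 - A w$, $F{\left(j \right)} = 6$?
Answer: $-730731$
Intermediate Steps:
$a{\left(w,A \right)} = 11 - A w$
$Y = 90$ ($Y = 9 \cdot 10 = 90$)
$Z{\left(q,s \right)} = \left(90 + q\right) \left(570 + q\right)$
$Z{\left(a{\left(F{\left(-3 \right)},-5 \right)},1577 \right)} - \left(-136824 + 947596\right) = \left(51300 + \left(11 - \left(-5\right) 6\right)^{2} + 660 \left(11 - \left(-5\right) 6\right)\right) - \left(-136824 + 947596\right) = \left(51300 + \left(11 + 30\right)^{2} + 660 \left(11 + 30\right)\right) - 810772 = \left(51300 + 41^{2} + 660 \cdot 41\right) - 810772 = \left(51300 + 1681 + 27060\right) - 810772 = 80041 - 810772 = -730731$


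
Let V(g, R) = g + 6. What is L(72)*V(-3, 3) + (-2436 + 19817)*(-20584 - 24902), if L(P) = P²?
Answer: -790576614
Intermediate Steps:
V(g, R) = 6 + g
L(72)*V(-3, 3) + (-2436 + 19817)*(-20584 - 24902) = 72²*(6 - 3) + (-2436 + 19817)*(-20584 - 24902) = 5184*3 + 17381*(-45486) = 15552 - 790592166 = -790576614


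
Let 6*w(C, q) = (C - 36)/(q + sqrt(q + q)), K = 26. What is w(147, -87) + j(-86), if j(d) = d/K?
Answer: -8135/2314 - 37*I*sqrt(174)/15486 ≈ -3.5156 - 0.031516*I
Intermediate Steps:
w(C, q) = (-36 + C)/(6*(q + sqrt(2)*sqrt(q))) (w(C, q) = ((C - 36)/(q + sqrt(q + q)))/6 = ((-36 + C)/(q + sqrt(2*q)))/6 = ((-36 + C)/(q + sqrt(2)*sqrt(q)))/6 = (-36 + C)/(6*(q + sqrt(2)*sqrt(q))))
j(d) = d/26
w(147, -87) + j(-86) = (-6 + (1/6)*147)/(-87 + sqrt(2)*sqrt(-87)) + (1/26)*(-86) = (-6 + 49/2)/(-87 + sqrt(2)*(I*sqrt(87))) - 43/13 = (37/2)/(-87 + I*sqrt(174)) - 43/13 = 37/(2*(-87 + I*sqrt(174))) - 43/13 = -43/13 + 37/(2*(-87 + I*sqrt(174)))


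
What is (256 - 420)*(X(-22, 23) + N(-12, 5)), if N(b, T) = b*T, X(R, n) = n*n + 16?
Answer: -79540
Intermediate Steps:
X(R, n) = 16 + n² (X(R, n) = n² + 16 = 16 + n²)
N(b, T) = T*b
(256 - 420)*(X(-22, 23) + N(-12, 5)) = (256 - 420)*((16 + 23²) + 5*(-12)) = -164*((16 + 529) - 60) = -164*(545 - 60) = -164*485 = -79540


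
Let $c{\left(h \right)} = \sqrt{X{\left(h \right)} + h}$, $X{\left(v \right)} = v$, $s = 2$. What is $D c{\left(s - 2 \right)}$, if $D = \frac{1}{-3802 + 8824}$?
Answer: $0$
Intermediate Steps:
$D = \frac{1}{5022} \approx 0.00019912$
$c{\left(h \right)} = \sqrt{2} \sqrt{h}$ ($c{\left(h \right)} = \sqrt{h + h} = \sqrt{2 h} = \sqrt{2} \sqrt{h}$)
$D c{\left(s - 2 \right)} = \frac{\sqrt{2} \sqrt{2 - 2}}{5022} = \frac{\sqrt{2} \sqrt{0}}{5022} = \frac{\sqrt{2} \cdot 0}{5022} = \frac{1}{5022} \cdot 0 = 0$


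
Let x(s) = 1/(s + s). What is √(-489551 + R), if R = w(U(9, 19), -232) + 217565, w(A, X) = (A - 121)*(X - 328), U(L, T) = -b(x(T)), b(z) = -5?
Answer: I*√207026 ≈ 455.0*I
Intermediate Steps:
x(s) = 1/(2*s)
U(L, T) = 5 (U(L, T) = -1*(-5) = 5)
w(A, X) = (-328 + X)*(-121 + A) (w(A, X) = (-121 + A)*(-328 + X) = (-328 + X)*(-121 + A))
R = 282525 (R = (39688 - 328*5 - 121*(-232) + 5*(-232)) + 217565 = (39688 - 1640 + 28072 - 1160) + 217565 = 64960 + 217565 = 282525)
√(-489551 + R) = √(-489551 + 282525) = √(-207026) = I*√207026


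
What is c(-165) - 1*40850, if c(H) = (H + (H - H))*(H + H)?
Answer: 13600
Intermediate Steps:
c(H) = 2*H² (c(H) = (H + 0)*(2*H) = H*(2*H) = 2*H²)
c(-165) - 1*40850 = 2*(-165)² - 1*40850 = 2*27225 - 40850 = 54450 - 40850 = 13600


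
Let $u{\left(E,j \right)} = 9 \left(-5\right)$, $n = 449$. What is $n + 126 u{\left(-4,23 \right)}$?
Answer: $-5221$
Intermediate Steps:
$u{\left(E,j \right)} = -45$
$n + 126 u{\left(-4,23 \right)} = 449 + 126 \left(-45\right) = 449 - 5670 = -5221$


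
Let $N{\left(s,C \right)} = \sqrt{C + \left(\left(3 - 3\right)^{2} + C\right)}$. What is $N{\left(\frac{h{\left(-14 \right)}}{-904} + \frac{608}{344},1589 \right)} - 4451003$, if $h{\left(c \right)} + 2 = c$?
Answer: $-4451003 + \sqrt{3178} \approx -4.4509 \cdot 10^{6}$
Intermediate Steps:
$h{\left(c \right)} = -2 + c$
$N{\left(s,C \right)} = \sqrt{2} \sqrt{C}$ ($N{\left(s,C \right)} = \sqrt{C + \left(0^{2} + C\right)} = \sqrt{C + \left(0 + C\right)} = \sqrt{C + C} = \sqrt{2 C} = \sqrt{2} \sqrt{C}$)
$N{\left(\frac{h{\left(-14 \right)}}{-904} + \frac{608}{344},1589 \right)} - 4451003 = \sqrt{2} \sqrt{1589} - 4451003 = \sqrt{3178} - 4451003 = -4451003 + \sqrt{3178}$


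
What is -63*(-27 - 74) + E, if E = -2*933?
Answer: 4497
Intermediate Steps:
E = -1866
-63*(-27 - 74) + E = -63*(-27 - 74) - 1866 = -63*(-101) - 1866 = 6363 - 1866 = 4497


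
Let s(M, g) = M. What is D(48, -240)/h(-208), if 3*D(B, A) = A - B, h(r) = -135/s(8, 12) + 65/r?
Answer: 1536/275 ≈ 5.5855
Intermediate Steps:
h(r) = -135/8 + 65/r
D(B, A) = -B/3 + A/3 (D(B, A) = (A - B)/3 = -B/3 + A/3)
D(48, -240)/h(-208) = (-1/3*48 + (1/3)*(-240))/(-135/8 + 65/(-208)) = (-16 - 80)/(-135/8 + 65*(-1/208)) = -96/(-135/8 - 5/16) = -96/(-275/16) = -96*(-16/275) = 1536/275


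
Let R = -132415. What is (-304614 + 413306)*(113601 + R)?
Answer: -2044931288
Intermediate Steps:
(-304614 + 413306)*(113601 + R) = (-304614 + 413306)*(113601 - 132415) = 108692*(-18814) = -2044931288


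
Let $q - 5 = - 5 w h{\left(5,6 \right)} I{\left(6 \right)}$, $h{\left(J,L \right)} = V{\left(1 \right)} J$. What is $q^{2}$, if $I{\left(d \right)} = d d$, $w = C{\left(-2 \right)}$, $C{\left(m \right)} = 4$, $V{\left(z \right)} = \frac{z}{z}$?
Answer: $12924025$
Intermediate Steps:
$V{\left(z \right)} = 1$
$w = 4$
$h{\left(J,L \right)} = J$ ($h{\left(J,L \right)} = 1 J = J$)
$I{\left(d \right)} = d^{2}$
$q = -3595$ ($q = 5 + \left(-5\right) 4 \cdot 5 \cdot 6^{2} = 5 + \left(-20\right) 5 \cdot 36 = 5 - 3600 = -3595$)
$q^{2} = \left(-3595\right)^{2} = 12924025$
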